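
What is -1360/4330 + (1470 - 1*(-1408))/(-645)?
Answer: -1333894/279285 ≈ -4.7761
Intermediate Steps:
-1360/4330 + (1470 - 1*(-1408))/(-645) = -1360*1/4330 + (1470 + 1408)*(-1/645) = -136/433 + 2878*(-1/645) = -136/433 - 2878/645 = -1333894/279285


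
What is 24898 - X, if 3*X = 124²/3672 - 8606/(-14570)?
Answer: 249746940763/10031445 ≈ 24896.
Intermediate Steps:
X = 15976847/10031445 (X = (124²/3672 - 8606/(-14570))/3 = (15376*(1/3672) - 8606*(-1/14570))/3 = (1922/459 + 4303/7285)/3 = (⅓)*(15976847/3343815) = 15976847/10031445 ≈ 1.5927)
24898 - X = 24898 - 1*15976847/10031445 = 24898 - 15976847/10031445 = 249746940763/10031445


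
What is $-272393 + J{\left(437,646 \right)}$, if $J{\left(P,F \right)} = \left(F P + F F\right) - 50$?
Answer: $427175$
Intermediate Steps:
$J{\left(P,F \right)} = -50 + F^{2} + F P$ ($J{\left(P,F \right)} = \left(F P + F^{2}\right) - 50 = \left(F^{2} + F P\right) - 50 = -50 + F^{2} + F P$)
$-272393 + J{\left(437,646 \right)} = -272393 + \left(-50 + 646^{2} + 646 \cdot 437\right) = -272393 + \left(-50 + 417316 + 282302\right) = -272393 + 699568 = 427175$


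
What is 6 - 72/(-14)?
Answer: 78/7 ≈ 11.143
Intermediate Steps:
6 - 72/(-14) = 6 - 72*(-1)/14 = 6 - 12*(-3/7) = 6 + 36/7 = 78/7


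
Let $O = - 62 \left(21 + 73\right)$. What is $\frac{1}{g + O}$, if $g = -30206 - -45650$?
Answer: $\frac{1}{9616} \approx 0.00010399$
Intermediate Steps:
$O = -5828$ ($O = \left(-62\right) 94 = -5828$)
$g = 15444$ ($g = -30206 + 45650 = 15444$)
$\frac{1}{g + O} = \frac{1}{15444 - 5828} = \frac{1}{9616}$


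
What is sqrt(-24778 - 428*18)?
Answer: I*sqrt(32482) ≈ 180.23*I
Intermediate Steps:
sqrt(-24778 - 428*18) = sqrt(-24778 - 7704) = sqrt(-32482) = I*sqrt(32482)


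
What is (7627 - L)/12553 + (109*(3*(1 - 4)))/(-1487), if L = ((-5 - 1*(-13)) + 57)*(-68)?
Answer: 30228382/18666311 ≈ 1.6194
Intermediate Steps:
L = -4420 (L = ((-5 + 13) + 57)*(-68) = (8 + 57)*(-68) = 65*(-68) = -4420)
(7627 - L)/12553 + (109*(3*(1 - 4)))/(-1487) = (7627 - 1*(-4420))/12553 + (109*(3*(1 - 4)))/(-1487) = (7627 + 4420)*(1/12553) + (109*(3*(-3)))*(-1/1487) = 12047*(1/12553) + (109*(-9))*(-1/1487) = 12047/12553 - 981*(-1/1487) = 12047/12553 + 981/1487 = 30228382/18666311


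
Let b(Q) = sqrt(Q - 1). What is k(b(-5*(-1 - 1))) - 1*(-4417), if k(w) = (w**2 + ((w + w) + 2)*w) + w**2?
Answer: 4459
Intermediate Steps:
b(Q) = sqrt(-1 + Q)
k(w) = 2*w**2 + w*(2 + 2*w) (k(w) = (w**2 + (2*w + 2)*w) + w**2 = (w**2 + (2 + 2*w)*w) + w**2 = (w**2 + w*(2 + 2*w)) + w**2 = 2*w**2 + w*(2 + 2*w))
k(b(-5*(-1 - 1))) - 1*(-4417) = 2*sqrt(-1 - 5*(-1 - 1))*(1 + 2*sqrt(-1 - 5*(-1 - 1))) - 1*(-4417) = 2*sqrt(-1 - 5*(-2))*(1 + 2*sqrt(-1 - 5*(-2))) + 4417 = 2*sqrt(-1 + 10)*(1 + 2*sqrt(-1 + 10)) + 4417 = 2*sqrt(9)*(1 + 2*sqrt(9)) + 4417 = 2*3*(1 + 2*3) + 4417 = 2*3*(1 + 6) + 4417 = 2*3*7 + 4417 = 42 + 4417 = 4459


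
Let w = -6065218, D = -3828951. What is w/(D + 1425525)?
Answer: 3032609/1201713 ≈ 2.5236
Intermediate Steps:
w/(D + 1425525) = -6065218/(-3828951 + 1425525) = -6065218/(-2403426) = -6065218*(-1/2403426) = 3032609/1201713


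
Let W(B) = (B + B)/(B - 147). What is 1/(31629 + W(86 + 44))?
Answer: 17/537433 ≈ 3.1632e-5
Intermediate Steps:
W(B) = 2*B/(-147 + B) (W(B) = (2*B)/(-147 + B) = 2*B/(-147 + B))
1/(31629 + W(86 + 44)) = 1/(31629 + 2*(86 + 44)/(-147 + (86 + 44))) = 1/(31629 + 2*130/(-147 + 130)) = 1/(31629 + 2*130/(-17)) = 1/(31629 + 2*130*(-1/17)) = 1/(31629 - 260/17) = 1/(537433/17) = 17/537433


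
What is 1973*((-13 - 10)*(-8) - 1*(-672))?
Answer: 1688888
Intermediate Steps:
1973*((-13 - 10)*(-8) - 1*(-672)) = 1973*(-23*(-8) + 672) = 1973*(184 + 672) = 1973*856 = 1688888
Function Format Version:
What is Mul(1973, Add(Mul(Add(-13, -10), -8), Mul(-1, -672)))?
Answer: 1688888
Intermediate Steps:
Mul(1973, Add(Mul(Add(-13, -10), -8), Mul(-1, -672))) = Mul(1973, Add(Mul(-23, -8), 672)) = Mul(1973, Add(184, 672)) = Mul(1973, 856) = 1688888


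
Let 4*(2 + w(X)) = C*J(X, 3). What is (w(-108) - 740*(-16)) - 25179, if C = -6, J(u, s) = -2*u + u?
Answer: -13503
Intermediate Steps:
J(u, s) = -u
w(X) = -2 + 3*X/2 (w(X) = -2 + (-(-6)*X)/4 = -2 + (6*X)/4 = -2 + 3*X/2)
(w(-108) - 740*(-16)) - 25179 = ((-2 + (3/2)*(-108)) - 740*(-16)) - 25179 = ((-2 - 162) + 11840) - 25179 = (-164 + 11840) - 25179 = 11676 - 25179 = -13503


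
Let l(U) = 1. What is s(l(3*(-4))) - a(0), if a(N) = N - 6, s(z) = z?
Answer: 7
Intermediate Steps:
a(N) = -6 + N
s(l(3*(-4))) - a(0) = 1 - (-6 + 0) = 1 - 1*(-6) = 1 + 6 = 7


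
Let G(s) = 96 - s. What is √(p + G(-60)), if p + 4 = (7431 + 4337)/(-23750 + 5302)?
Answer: √804888546/2306 ≈ 12.303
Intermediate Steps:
p = -10695/2306 (p = -4 + (7431 + 4337)/(-23750 + 5302) = -4 + 11768/(-18448) = -4 + 11768*(-1/18448) = -4 - 1471/2306 = -10695/2306 ≈ -4.6379)
√(p + G(-60)) = √(-10695/2306 + (96 - 1*(-60))) = √(-10695/2306 + (96 + 60)) = √(-10695/2306 + 156) = √(349041/2306) = √804888546/2306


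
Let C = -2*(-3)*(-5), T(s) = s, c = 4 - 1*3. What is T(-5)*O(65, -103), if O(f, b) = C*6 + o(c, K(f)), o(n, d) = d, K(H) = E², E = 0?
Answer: 900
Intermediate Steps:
c = 1 (c = 4 - 3 = 1)
K(H) = 0 (K(H) = 0² = 0)
C = -30 (C = 6*(-5) = -30)
O(f, b) = -180 (O(f, b) = -30*6 + 0 = -180 + 0 = -180)
T(-5)*O(65, -103) = -5*(-180) = 900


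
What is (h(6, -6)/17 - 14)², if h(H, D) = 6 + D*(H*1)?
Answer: 71824/289 ≈ 248.53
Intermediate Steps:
h(H, D) = 6 + D*H
(h(6, -6)/17 - 14)² = ((6 - 6*6)/17 - 14)² = ((6 - 36)*(1/17) - 14)² = (-30*1/17 - 14)² = (-30/17 - 14)² = (-268/17)² = 71824/289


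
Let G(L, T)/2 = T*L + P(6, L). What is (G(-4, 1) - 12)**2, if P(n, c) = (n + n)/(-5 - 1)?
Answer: 576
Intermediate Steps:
P(n, c) = -n/3 (P(n, c) = (2*n)/(-6) = (2*n)*(-1/6) = -n/3)
G(L, T) = -4 + 2*L*T (G(L, T) = 2*(T*L - 1/3*6) = 2*(L*T - 2) = 2*(-2 + L*T) = -4 + 2*L*T)
(G(-4, 1) - 12)**2 = ((-4 + 2*(-4)*1) - 12)**2 = ((-4 - 8) - 12)**2 = (-12 - 12)**2 = (-24)**2 = 576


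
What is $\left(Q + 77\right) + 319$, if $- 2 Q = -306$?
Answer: $549$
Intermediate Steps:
$Q = 153$ ($Q = \left(- \frac{1}{2}\right) \left(-306\right) = 153$)
$\left(Q + 77\right) + 319 = \left(153 + 77\right) + 319 = 230 + 319 = 549$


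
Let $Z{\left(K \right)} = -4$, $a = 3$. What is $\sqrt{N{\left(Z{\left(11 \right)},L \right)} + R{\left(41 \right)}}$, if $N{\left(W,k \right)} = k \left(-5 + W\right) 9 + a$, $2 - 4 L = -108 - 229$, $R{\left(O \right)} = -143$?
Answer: $\frac{i \sqrt{28019}}{2} \approx 83.694 i$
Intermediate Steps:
$L = \frac{339}{4}$ ($L = \frac{1}{2} - \frac{-108 - 229}{4} = \frac{1}{2} - - \frac{337}{4} = \frac{1}{2} + \frac{337}{4} = \frac{339}{4} \approx 84.75$)
$N{\left(W,k \right)} = 3 + 9 k \left(-5 + W\right)$ ($N{\left(W,k \right)} = k \left(-5 + W\right) 9 + 3 = 9 k \left(-5 + W\right) + 3 = 3 + 9 k \left(-5 + W\right)$)
$\sqrt{N{\left(Z{\left(11 \right)},L \right)} + R{\left(41 \right)}} = \sqrt{\left(3 - \frac{15255}{4} + 9 \left(-4\right) \frac{339}{4}\right) - 143} = \sqrt{\left(3 - \frac{15255}{4} - 3051\right) - 143} = \sqrt{- \frac{27447}{4} - 143} = \sqrt{- \frac{28019}{4}} = \frac{i \sqrt{28019}}{2}$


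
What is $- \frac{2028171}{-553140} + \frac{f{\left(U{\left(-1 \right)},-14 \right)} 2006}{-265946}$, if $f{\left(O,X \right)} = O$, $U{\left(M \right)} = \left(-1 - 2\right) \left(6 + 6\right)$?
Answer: $\frac{96554920501}{24517561740} \approx 3.9382$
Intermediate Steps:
$U{\left(M \right)} = -36$ ($U{\left(M \right)} = \left(-3\right) 12 = -36$)
$- \frac{2028171}{-553140} + \frac{f{\left(U{\left(-1 \right)},-14 \right)} 2006}{-265946} = - \frac{2028171}{-553140} + \frac{\left(-36\right) 2006}{-265946} = \left(-2028171\right) \left(- \frac{1}{553140}\right) - - \frac{36108}{132973} = \frac{676057}{184380} + \frac{36108}{132973} = \frac{96554920501}{24517561740}$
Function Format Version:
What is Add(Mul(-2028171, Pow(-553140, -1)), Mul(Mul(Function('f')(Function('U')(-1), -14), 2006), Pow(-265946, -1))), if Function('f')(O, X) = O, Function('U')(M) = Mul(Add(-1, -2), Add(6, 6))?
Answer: Rational(96554920501, 24517561740) ≈ 3.9382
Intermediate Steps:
Function('U')(M) = -36 (Function('U')(M) = Mul(-3, 12) = -36)
Add(Mul(-2028171, Pow(-553140, -1)), Mul(Mul(Function('f')(Function('U')(-1), -14), 2006), Pow(-265946, -1))) = Add(Mul(-2028171, Pow(-553140, -1)), Mul(Mul(-36, 2006), Pow(-265946, -1))) = Add(Mul(-2028171, Rational(-1, 553140)), Mul(-72216, Rational(-1, 265946))) = Add(Rational(676057, 184380), Rational(36108, 132973)) = Rational(96554920501, 24517561740)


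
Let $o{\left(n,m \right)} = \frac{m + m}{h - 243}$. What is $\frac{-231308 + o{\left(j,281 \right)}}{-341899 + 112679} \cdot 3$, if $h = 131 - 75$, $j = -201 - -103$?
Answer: $\frac{64882737}{21432070} \approx 3.0274$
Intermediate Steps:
$j = -98$ ($j = -201 + 103 = -98$)
$h = 56$ ($h = 131 - 75 = 56$)
$o{\left(n,m \right)} = - \frac{2 m}{187}$ ($o{\left(n,m \right)} = \frac{m + m}{56 - 243} = \frac{2 m}{-187} = 2 m \left(- \frac{1}{187}\right) = - \frac{2 m}{187}$)
$\frac{-231308 + o{\left(j,281 \right)}}{-341899 + 112679} \cdot 3 = \frac{-231308 - \frac{562}{187}}{-341899 + 112679} \cdot 3 = \frac{-231308 - \frac{562}{187}}{-229220} \cdot 3 = \left(- \frac{43255158}{187}\right) \left(- \frac{1}{229220}\right) 3 = \frac{21627579}{21432070} \cdot 3 = \frac{64882737}{21432070}$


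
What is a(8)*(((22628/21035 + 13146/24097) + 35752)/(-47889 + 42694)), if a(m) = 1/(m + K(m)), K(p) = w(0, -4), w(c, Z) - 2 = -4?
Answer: -9061404837533/7899730956075 ≈ -1.1471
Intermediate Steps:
w(c, Z) = -2 (w(c, Z) = 2 - 4 = -2)
K(p) = -2
a(m) = 1/(-2 + m) (a(m) = 1/(m - 2) = 1/(-2 + m))
a(8)*(((22628/21035 + 13146/24097) + 35752)/(-47889 + 42694)) = (((22628/21035 + 13146/24097) + 35752)/(-47889 + 42694))/(-2 + 8) = (((22628*(1/21035) + 13146*(1/24097)) + 35752)/(-5195))/6 = (((22628/21035 + 13146/24097) + 35752)*(-1/5195))/6 = ((821793026/506880395 + 35752)*(-1/5195))/6 = ((18122809675066/506880395)*(-1/5195))/6 = (1/6)*(-18122809675066/2633243652025) = -9061404837533/7899730956075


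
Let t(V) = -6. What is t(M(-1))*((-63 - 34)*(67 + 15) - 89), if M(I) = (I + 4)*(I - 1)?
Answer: 48258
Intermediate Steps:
M(I) = (-1 + I)*(4 + I) (M(I) = (4 + I)*(-1 + I) = (-1 + I)*(4 + I))
t(M(-1))*((-63 - 34)*(67 + 15) - 89) = -6*((-63 - 34)*(67 + 15) - 89) = -6*(-97*82 - 89) = -6*(-7954 - 89) = -6*(-8043) = 48258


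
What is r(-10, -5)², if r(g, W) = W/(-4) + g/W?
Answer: 169/16 ≈ 10.563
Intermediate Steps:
r(g, W) = -W/4 + g/W (r(g, W) = W*(-¼) + g/W = -W/4 + g/W)
r(-10, -5)² = (-¼*(-5) - 10/(-5))² = (5/4 - 10*(-⅕))² = (5/4 + 2)² = (13/4)² = 169/16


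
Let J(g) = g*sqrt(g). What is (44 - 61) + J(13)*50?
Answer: -17 + 650*sqrt(13) ≈ 2326.6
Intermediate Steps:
J(g) = g**(3/2)
(44 - 61) + J(13)*50 = (44 - 61) + 13**(3/2)*50 = -17 + (13*sqrt(13))*50 = -17 + 650*sqrt(13)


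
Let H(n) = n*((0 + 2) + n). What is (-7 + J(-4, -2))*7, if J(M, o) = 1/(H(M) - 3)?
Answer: -238/5 ≈ -47.600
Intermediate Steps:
H(n) = n*(2 + n)
J(M, o) = 1/(-3 + M*(2 + M)) (J(M, o) = 1/(M*(2 + M) - 3) = 1/(-3 + M*(2 + M)))
(-7 + J(-4, -2))*7 = (-7 + 1/(-3 - 4*(2 - 4)))*7 = (-7 + 1/(-3 - 4*(-2)))*7 = (-7 + 1/(-3 + 8))*7 = (-7 + 1/5)*7 = (-7 + ⅕)*7 = -34/5*7 = -238/5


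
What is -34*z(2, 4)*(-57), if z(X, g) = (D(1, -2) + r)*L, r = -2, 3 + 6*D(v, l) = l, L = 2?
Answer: -10982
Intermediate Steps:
D(v, l) = -½ + l/6
z(X, g) = -17/3 (z(X, g) = ((-½ + (⅙)*(-2)) - 2)*2 = ((-½ - ⅓) - 2)*2 = (-⅚ - 2)*2 = -17/6*2 = -17/3)
-34*z(2, 4)*(-57) = -34*(-17/3)*(-57) = (578/3)*(-57) = -10982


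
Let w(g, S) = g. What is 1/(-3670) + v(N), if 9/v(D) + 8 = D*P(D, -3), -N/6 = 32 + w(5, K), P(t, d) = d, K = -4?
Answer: 8093/603715 ≈ 0.013405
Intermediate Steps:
N = -222 (N = -6*(32 + 5) = -6*37 = -222)
v(D) = 9/(-8 - 3*D) (v(D) = 9/(-8 + D*(-3)) = 9/(-8 - 3*D))
1/(-3670) + v(N) = 1/(-3670) + 9/(-8 - 3*(-222)) = -1/3670 + 9/(-8 + 666) = -1/3670 + 9/658 = 8093/603715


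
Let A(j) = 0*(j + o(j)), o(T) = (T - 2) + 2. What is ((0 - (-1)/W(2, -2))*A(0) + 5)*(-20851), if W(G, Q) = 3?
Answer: -104255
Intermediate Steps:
o(T) = T (o(T) = (-2 + T) + 2 = T)
A(j) = 0 (A(j) = 0*(j + j) = 0*(2*j) = 0)
((0 - (-1)/W(2, -2))*A(0) + 5)*(-20851) = ((0 - (-1)/3)*0 + 5)*(-20851) = ((0 - 1*(-⅓))*0 + 5)*(-20851) = ((0 + ⅓)*0 + 5)*(-20851) = ((⅓)*0 + 5)*(-20851) = (0 + 5)*(-20851) = 5*(-20851) = -104255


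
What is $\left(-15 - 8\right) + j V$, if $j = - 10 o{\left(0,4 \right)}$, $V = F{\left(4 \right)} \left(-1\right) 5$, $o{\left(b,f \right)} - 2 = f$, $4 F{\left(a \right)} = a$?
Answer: $277$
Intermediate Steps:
$F{\left(a \right)} = \frac{a}{4}$
$o{\left(b,f \right)} = 2 + f$
$V = -5$ ($V = \frac{1}{4} \cdot 4 \left(-1\right) 5 = 1 \left(-1\right) 5 = \left(-1\right) 5 = -5$)
$j = -60$ ($j = - 10 \left(2 + 4\right) = \left(-10\right) 6 = -60$)
$\left(-15 - 8\right) + j V = \left(-15 - 8\right) - -300 = \left(-15 - 8\right) + 300 = -23 + 300 = 277$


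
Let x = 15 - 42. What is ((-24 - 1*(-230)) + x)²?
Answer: 32041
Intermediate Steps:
x = -27
((-24 - 1*(-230)) + x)² = ((-24 - 1*(-230)) - 27)² = ((-24 + 230) - 27)² = (206 - 27)² = 179² = 32041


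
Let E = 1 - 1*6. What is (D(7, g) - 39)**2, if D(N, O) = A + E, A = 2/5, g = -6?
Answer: 47524/25 ≈ 1901.0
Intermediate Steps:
A = 2/5 (A = 2*(1/5) = 2/5 ≈ 0.40000)
E = -5 (E = 1 - 6 = -5)
D(N, O) = -23/5 (D(N, O) = 2/5 - 5 = -23/5)
(D(7, g) - 39)**2 = (-23/5 - 39)**2 = (-218/5)**2 = 47524/25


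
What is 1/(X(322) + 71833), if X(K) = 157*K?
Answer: 1/122387 ≈ 8.1708e-6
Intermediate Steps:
1/(X(322) + 71833) = 1/(157*322 + 71833) = 1/(50554 + 71833) = 1/122387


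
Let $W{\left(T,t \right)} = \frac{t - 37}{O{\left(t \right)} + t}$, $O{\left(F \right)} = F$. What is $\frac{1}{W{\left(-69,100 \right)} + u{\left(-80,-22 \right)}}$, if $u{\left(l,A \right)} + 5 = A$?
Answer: $- \frac{200}{5337} \approx -0.037474$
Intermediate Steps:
$W{\left(T,t \right)} = \frac{-37 + t}{2 t}$ ($W{\left(T,t \right)} = \frac{t - 37}{t + t} = \frac{-37 + t}{2 t}$)
$u{\left(l,A \right)} = -5 + A$
$\frac{1}{W{\left(-69,100 \right)} + u{\left(-80,-22 \right)}} = \frac{1}{\frac{-37 + 100}{2 \cdot 100} - 27} = \frac{1}{\frac{1}{2} \cdot \frac{1}{100} \cdot 63 - 27} = \frac{1}{\frac{63}{200} - 27} = \frac{1}{- \frac{5337}{200}} = - \frac{200}{5337}$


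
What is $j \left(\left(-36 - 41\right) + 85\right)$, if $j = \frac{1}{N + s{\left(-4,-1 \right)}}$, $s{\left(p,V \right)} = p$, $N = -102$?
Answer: $- \frac{4}{53} \approx -0.075472$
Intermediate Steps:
$j = - \frac{1}{106}$ ($j = \frac{1}{-102 - 4} = \frac{1}{-106} = - \frac{1}{106} \approx -0.009434$)
$j \left(\left(-36 - 41\right) + 85\right) = - \frac{\left(-36 - 41\right) + 85}{106} = - \frac{-77 + 85}{106} = \left(- \frac{1}{106}\right) 8 = - \frac{4}{53}$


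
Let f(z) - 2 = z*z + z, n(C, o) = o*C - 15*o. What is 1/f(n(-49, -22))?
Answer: 1/1983874 ≈ 5.0406e-7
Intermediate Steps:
n(C, o) = -15*o + C*o (n(C, o) = C*o - 15*o = -15*o + C*o)
f(z) = 2 + z + z² (f(z) = 2 + (z*z + z) = 2 + (z² + z) = 2 + (z + z²) = 2 + z + z²)
1/f(n(-49, -22)) = 1/(2 - 22*(-15 - 49) + (-22*(-15 - 49))²) = 1/(2 - 22*(-64) + (-22*(-64))²) = 1/(2 + 1408 + 1408²) = 1/(2 + 1408 + 1982464) = 1/1983874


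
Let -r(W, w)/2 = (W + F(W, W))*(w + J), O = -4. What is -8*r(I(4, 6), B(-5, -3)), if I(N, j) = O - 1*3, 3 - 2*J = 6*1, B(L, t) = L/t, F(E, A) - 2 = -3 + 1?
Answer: -56/3 ≈ -18.667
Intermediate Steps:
F(E, A) = 0 (F(E, A) = 2 + (-3 + 1) = 2 - 2 = 0)
J = -3/2 (J = 3/2 - 3 = -3/2 ≈ -1.5000)
I(N, j) = -7 (I(N, j) = -4 - 1*3 = -4 - 3 = -7)
r(W, w) = -2*W*(-3/2 + w) (r(W, w) = -2*(W + 0)*(w - 3/2) = -2*W*(-3/2 + w))
-8*r(I(4, 6), B(-5, -3)) = -(-56)*(3 - (-10)/(-3)) = -(-56)*(3 - (-10)*(-1)/3) = -(-56)*(3 - 2*5/3) = -(-56)*(3 - 10/3) = -(-56)*(-1)/3 = -8*7/3 = -56/3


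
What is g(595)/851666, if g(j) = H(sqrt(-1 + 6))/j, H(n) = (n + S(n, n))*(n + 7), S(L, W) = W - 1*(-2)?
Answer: 12/253370635 + 8*sqrt(5)/253370635 ≈ 1.1796e-7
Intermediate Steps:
S(L, W) = 2 + W (S(L, W) = W + 2 = 2 + W)
H(n) = (2 + 2*n)*(7 + n) (H(n) = (n + (2 + n))*(n + 7) = (2 + 2*n)*(7 + n))
g(j) = (24 + 16*sqrt(5))/j (g(j) = (14 + 2*(sqrt(-1 + 6))**2 + 16*sqrt(-1 + 6))/j = (14 + 2*(sqrt(5))**2 + 16*sqrt(5))/j = (14 + 2*5 + 16*sqrt(5))/j = (14 + 10 + 16*sqrt(5))/j = (24 + 16*sqrt(5))/j)
g(595)/851666 = (8*(3 + 2*sqrt(5))/595)/851666 = (8*(1/595)*(3 + 2*sqrt(5)))*(1/851666) = (24/595 + 16*sqrt(5)/595)*(1/851666) = 12/253370635 + 8*sqrt(5)/253370635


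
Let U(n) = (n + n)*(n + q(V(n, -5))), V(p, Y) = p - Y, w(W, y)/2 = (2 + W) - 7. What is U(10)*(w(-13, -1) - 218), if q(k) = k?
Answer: -127000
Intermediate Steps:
w(W, y) = -10 + 2*W (w(W, y) = 2*((2 + W) - 7) = 2*(-5 + W) = -10 + 2*W)
U(n) = 2*n*(5 + 2*n) (U(n) = (n + n)*(n + (n - 1*(-5))) = (2*n)*(n + (n + 5)) = (2*n)*(n + (5 + n)) = (2*n)*(5 + 2*n) = 2*n*(5 + 2*n))
U(10)*(w(-13, -1) - 218) = (2*10*(5 + 2*10))*((-10 + 2*(-13)) - 218) = (2*10*(5 + 20))*((-10 - 26) - 218) = (2*10*25)*(-36 - 218) = 500*(-254) = -127000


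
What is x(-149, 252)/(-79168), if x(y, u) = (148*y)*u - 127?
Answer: 5557231/79168 ≈ 70.195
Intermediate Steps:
x(y, u) = -127 + 148*u*y (x(y, u) = 148*u*y - 127 = -127 + 148*u*y)
x(-149, 252)/(-79168) = (-127 + 148*252*(-149))/(-79168) = (-127 - 5557104)*(-1/79168) = -5557231*(-1/79168) = 5557231/79168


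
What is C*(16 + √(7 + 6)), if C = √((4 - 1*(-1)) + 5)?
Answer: √10*(16 + √13) ≈ 61.998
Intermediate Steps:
C = √10 (C = √((4 + 1) + 5) = √(5 + 5) = √10 ≈ 3.1623)
C*(16 + √(7 + 6)) = √10*(16 + √(7 + 6)) = √10*(16 + √13)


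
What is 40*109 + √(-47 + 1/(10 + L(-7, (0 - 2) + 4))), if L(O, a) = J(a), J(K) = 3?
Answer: 4360 + I*√7930/13 ≈ 4360.0 + 6.85*I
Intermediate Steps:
L(O, a) = 3
40*109 + √(-47 + 1/(10 + L(-7, (0 - 2) + 4))) = 40*109 + √(-47 + 1/(10 + 3)) = 4360 + √(-47 + 1/13) = 4360 + √(-610/13) = 4360 + I*√7930/13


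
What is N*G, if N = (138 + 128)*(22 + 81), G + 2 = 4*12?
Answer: 1260308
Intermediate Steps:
G = 46 (G = -2 + 4*12 = -2 + 48 = 46)
N = 27398 (N = 266*103 = 27398)
N*G = 27398*46 = 1260308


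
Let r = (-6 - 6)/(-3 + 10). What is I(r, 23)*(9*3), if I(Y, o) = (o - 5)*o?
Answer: 11178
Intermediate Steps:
r = -12/7 ≈ -1.7143
I(Y, o) = o*(-5 + o) (I(Y, o) = (-5 + o)*o = o*(-5 + o))
I(r, 23)*(9*3) = (23*(-5 + 23))*(9*3) = (23*18)*27 = 414*27 = 11178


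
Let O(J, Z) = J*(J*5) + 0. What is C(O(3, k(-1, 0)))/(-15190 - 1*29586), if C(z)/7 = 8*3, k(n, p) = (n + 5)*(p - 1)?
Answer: -21/5597 ≈ -0.0037520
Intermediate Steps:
k(n, p) = (-1 + p)*(5 + n) (k(n, p) = (5 + n)*(-1 + p) = (-1 + p)*(5 + n))
O(J, Z) = 5*J**2 (O(J, Z) = J*(5*J) + 0 = 5*J**2 + 0 = 5*J**2)
C(z) = 168 (C(z) = 7*(8*3) = 7*24 = 168)
C(O(3, k(-1, 0)))/(-15190 - 1*29586) = 168/(-15190 - 1*29586) = 168/(-15190 - 29586) = 168/(-44776) = 168*(-1/44776) = -21/5597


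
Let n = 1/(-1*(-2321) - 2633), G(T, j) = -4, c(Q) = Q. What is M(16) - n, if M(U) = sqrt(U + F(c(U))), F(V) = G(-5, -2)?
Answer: 1/312 + 2*sqrt(3) ≈ 3.4673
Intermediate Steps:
F(V) = -4
n = -1/312 (n = 1/(2321 - 2633) = 1/(-312) = -1/312 ≈ -0.0032051)
M(U) = sqrt(-4 + U) (M(U) = sqrt(U - 4) = sqrt(-4 + U))
M(16) - n = sqrt(-4 + 16) - 1*(-1/312) = sqrt(12) + 1/312 = 2*sqrt(3) + 1/312 = 1/312 + 2*sqrt(3)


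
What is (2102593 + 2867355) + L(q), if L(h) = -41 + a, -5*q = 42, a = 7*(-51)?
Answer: 4969550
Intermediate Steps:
a = -357
q = -42/5 (q = -⅕*42 = -42/5 ≈ -8.4000)
L(h) = -398 (L(h) = -41 - 357 = -398)
(2102593 + 2867355) + L(q) = (2102593 + 2867355) - 398 = 4969948 - 398 = 4969550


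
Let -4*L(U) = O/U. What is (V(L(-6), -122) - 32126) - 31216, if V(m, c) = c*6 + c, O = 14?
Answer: -64196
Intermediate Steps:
L(U) = -7/(2*U)
V(m, c) = 7*c (V(m, c) = 6*c + c = 7*c)
(V(L(-6), -122) - 32126) - 31216 = (7*(-122) - 32126) - 31216 = (-854 - 32126) - 31216 = -32980 - 31216 = -64196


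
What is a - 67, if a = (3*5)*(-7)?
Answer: -172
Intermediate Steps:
a = -105 (a = 15*(-7) = -105)
a - 67 = -105 - 67 = -172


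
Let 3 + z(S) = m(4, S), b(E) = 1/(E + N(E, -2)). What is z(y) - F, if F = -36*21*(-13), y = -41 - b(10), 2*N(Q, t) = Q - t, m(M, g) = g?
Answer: -157953/16 ≈ -9872.1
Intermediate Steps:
N(Q, t) = Q/2 - t/2 (N(Q, t) = (Q - t)/2 = Q/2 - t/2)
b(E) = 1/(1 + 3*E/2) (b(E) = 1/(E + (E/2 - ½*(-2))) = 1/(E + (E/2 + 1)) = 1/(E + (1 + E/2)) = 1/(1 + 3*E/2))
y = -657/16 (y = -41 - 2/(2 + 3*10) = -41 - 2/(2 + 30) = -41 - 2/32 = -41 - 1*1/16 = -41 - 1/16 = -657/16 ≈ -41.063)
F = 9828 (F = -756*(-13) = 9828)
z(S) = -3 + S
z(y) - F = (-3 - 657/16) - 1*9828 = -705/16 - 9828 = -157953/16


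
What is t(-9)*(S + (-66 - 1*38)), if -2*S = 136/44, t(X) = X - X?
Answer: 0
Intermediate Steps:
t(X) = 0
S = -17/11 (S = -68/44 = -1/2*34/11 = -17/11 ≈ -1.5455)
t(-9)*(S + (-66 - 1*38)) = 0*(-17/11 + (-66 - 1*38)) = 0*(-17/11 + (-66 - 38)) = 0*(-17/11 - 104) = 0*(-1161/11) = 0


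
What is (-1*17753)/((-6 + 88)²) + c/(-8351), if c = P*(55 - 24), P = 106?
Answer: -4154887/1369564 ≈ -3.0337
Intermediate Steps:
c = 3286 (c = 106*(55 - 24) = 106*31 = 3286)
(-1*17753)/((-6 + 88)²) + c/(-8351) = (-1*17753)/((-6 + 88)²) + 3286/(-8351) = -17753/(82²) + 3286*(-1/8351) = -17753/6724 - 3286/8351 = -17753*1/6724 - 3286/8351 = -433/164 - 3286/8351 = -4154887/1369564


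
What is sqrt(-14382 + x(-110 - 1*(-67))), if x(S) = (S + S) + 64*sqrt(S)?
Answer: 2*sqrt(-3617 + 16*I*sqrt(43)) ≈ 1.7444 + 120.3*I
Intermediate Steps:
x(S) = 2*S + 64*sqrt(S)
sqrt(-14382 + x(-110 - 1*(-67))) = sqrt(-14382 + (2*(-110 - 1*(-67)) + 64*sqrt(-110 - 1*(-67)))) = sqrt(-14382 + (2*(-110 + 67) + 64*sqrt(-110 + 67))) = sqrt(-14382 + (2*(-43) + 64*sqrt(-43))) = sqrt(-14382 + (-86 + 64*(I*sqrt(43)))) = sqrt(-14382 + (-86 + 64*I*sqrt(43))) = sqrt(-14468 + 64*I*sqrt(43))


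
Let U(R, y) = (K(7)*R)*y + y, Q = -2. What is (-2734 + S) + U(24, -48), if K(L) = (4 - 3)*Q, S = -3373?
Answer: -3851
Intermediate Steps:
K(L) = -2 (K(L) = (4 - 3)*(-2) = 1*(-2) = -2)
U(R, y) = y - 2*R*y (U(R, y) = (-2*R)*y + y = -2*R*y + y = y - 2*R*y)
(-2734 + S) + U(24, -48) = (-2734 - 3373) - 48*(1 - 2*24) = -6107 - 48*(1 - 48) = -6107 - 48*(-47) = -6107 + 2256 = -3851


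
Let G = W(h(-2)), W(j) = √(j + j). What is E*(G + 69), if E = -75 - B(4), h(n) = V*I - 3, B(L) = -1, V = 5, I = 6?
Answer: -5106 - 222*√6 ≈ -5649.8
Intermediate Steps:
h(n) = 27 (h(n) = 5*6 - 3 = 30 - 3 = 27)
E = -74 (E = -75 - 1*(-1) = -75 + 1 = -74)
W(j) = √2*√j (W(j) = √(2*j) = √2*√j)
G = 3*√6 (G = √2*√27 = √2*(3*√3) = 3*√6 ≈ 7.3485)
E*(G + 69) = -74*(3*√6 + 69) = -74*(69 + 3*√6) = -5106 - 222*√6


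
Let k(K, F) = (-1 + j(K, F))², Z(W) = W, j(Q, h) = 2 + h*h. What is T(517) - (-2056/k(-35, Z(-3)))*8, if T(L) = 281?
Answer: 11137/25 ≈ 445.48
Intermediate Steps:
j(Q, h) = 2 + h²
k(K, F) = (1 + F²)² (k(K, F) = (-1 + (2 + F²))² = (1 + F²)²)
T(517) - (-2056/k(-35, Z(-3)))*8 = 281 - (-2056/(1 + (-3)²)²)*8 = 281 - (-2056/(1 + 9)²)*8 = 281 - (-2056/(10²))*8 = 281 - (-2056/100)*8 = 281 - (-2056*1/100)*8 = 281 - (-514)*8/25 = 281 - 1*(-4112/25) = 281 + 4112/25 = 11137/25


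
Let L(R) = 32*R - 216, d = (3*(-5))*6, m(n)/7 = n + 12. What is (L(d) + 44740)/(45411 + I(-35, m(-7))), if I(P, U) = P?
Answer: 10411/11344 ≈ 0.91775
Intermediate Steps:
m(n) = 84 + 7*n (m(n) = 7*(n + 12) = 7*(12 + n) = 84 + 7*n)
d = -90 (d = -15*6 = -90)
L(R) = -216 + 32*R
(L(d) + 44740)/(45411 + I(-35, m(-7))) = ((-216 + 32*(-90)) + 44740)/(45411 - 35) = ((-216 - 2880) + 44740)/45376 = (-3096 + 44740)*(1/45376) = 41644*(1/45376) = 10411/11344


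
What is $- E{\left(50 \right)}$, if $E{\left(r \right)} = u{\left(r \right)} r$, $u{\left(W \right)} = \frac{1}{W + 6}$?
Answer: $- \frac{25}{28} \approx -0.89286$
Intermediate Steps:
$u{\left(W \right)} = \frac{1}{6 + W}$
$E{\left(r \right)} = \frac{r}{6 + r}$
$- E{\left(50 \right)} = - \frac{50}{6 + 50} = - \frac{50}{56} = \left(-1\right) \frac{25}{28} = - \frac{25}{28}$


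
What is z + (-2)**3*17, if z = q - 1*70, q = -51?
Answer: -257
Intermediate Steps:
z = -121 (z = -51 - 1*70 = -51 - 70 = -121)
z + (-2)**3*17 = -121 + (-2)**3*17 = -121 - 8*17 = -121 - 136 = -257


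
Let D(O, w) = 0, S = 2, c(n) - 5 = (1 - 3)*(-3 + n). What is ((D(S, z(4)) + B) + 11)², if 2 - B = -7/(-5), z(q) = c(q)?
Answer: 3364/25 ≈ 134.56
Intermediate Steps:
c(n) = 11 - 2*n (c(n) = 5 + (1 - 3)*(-3 + n) = 5 - 2*(-3 + n) = 5 + (6 - 2*n) = 11 - 2*n)
z(q) = 11 - 2*q
B = ⅗ (B = 2 - (-7)/(-5) = 2 - (-7)*(-1)/5 = 2 - 1*7/5 = 2 - 7/5 = ⅗ ≈ 0.60000)
((D(S, z(4)) + B) + 11)² = ((0 + ⅗) + 11)² = (⅗ + 11)² = (58/5)² = 3364/25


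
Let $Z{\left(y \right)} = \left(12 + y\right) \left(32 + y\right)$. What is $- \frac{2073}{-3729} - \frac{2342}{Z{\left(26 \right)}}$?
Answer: $- \frac{694071}{1369786} \approx -0.5067$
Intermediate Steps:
$- \frac{2073}{-3729} - \frac{2342}{Z{\left(26 \right)}} = - \frac{2073}{-3729} - \frac{2342}{384 + 26^{2} + 44 \cdot 26} = \left(-2073\right) \left(- \frac{1}{3729}\right) - \frac{2342}{384 + 676 + 1144} = \frac{691}{1243} - \frac{2342}{2204} = \frac{691}{1243} - \frac{1171}{1102} = - \frac{694071}{1369786}$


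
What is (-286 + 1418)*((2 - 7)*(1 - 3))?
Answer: 11320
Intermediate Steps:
(-286 + 1418)*((2 - 7)*(1 - 3)) = 1132*(-5*(-2)) = 1132*10 = 11320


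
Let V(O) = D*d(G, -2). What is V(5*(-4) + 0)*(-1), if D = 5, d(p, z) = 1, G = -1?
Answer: -5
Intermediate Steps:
V(O) = 5 (V(O) = 5*1 = 5)
V(5*(-4) + 0)*(-1) = 5*(-1) = -5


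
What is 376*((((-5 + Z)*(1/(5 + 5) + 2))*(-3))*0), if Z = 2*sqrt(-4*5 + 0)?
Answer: 0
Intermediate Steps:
Z = 4*I*sqrt(5) (Z = 2*sqrt(-20 + 0) = 2*sqrt(-20) = 2*(2*I*sqrt(5)) = 4*I*sqrt(5) ≈ 8.9443*I)
376*((((-5 + Z)*(1/(5 + 5) + 2))*(-3))*0) = 376*((((-5 + 4*I*sqrt(5))*(1/(5 + 5) + 2))*(-3))*0) = 376*((((-5 + 4*I*sqrt(5))*(1/10 + 2))*(-3))*0) = 376*((((-5 + 4*I*sqrt(5))*(21/10))*(-3))*0) = 376*(((-21/2 + 42*I*sqrt(5)/5)*(-3))*0) = 376*((63/2 - 126*I*sqrt(5)/5)*0) = 376*0 = 0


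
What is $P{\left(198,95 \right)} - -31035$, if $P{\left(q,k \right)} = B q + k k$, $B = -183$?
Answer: $3826$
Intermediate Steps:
$P{\left(q,k \right)} = k^{2} - 183 q$ ($P{\left(q,k \right)} = - 183 q + k k = - 183 q + k^{2} = k^{2} - 183 q$)
$P{\left(198,95 \right)} - -31035 = \left(95^{2} - 36234\right) - -31035 = \left(9025 - 36234\right) + 31035 = -27209 + 31035 = 3826$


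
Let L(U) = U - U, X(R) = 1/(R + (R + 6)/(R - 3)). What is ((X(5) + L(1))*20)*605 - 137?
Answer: 21323/21 ≈ 1015.4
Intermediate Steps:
X(R) = 1/(R + (6 + R)/(-3 + R))
L(U) = 0
((X(5) + L(1))*20)*605 - 137 = (((-3 + 5)/(6 + 5**2 - 2*5) + 0)*20)*605 - 137 = ((2/(6 + 25 - 10) + 0)*20)*605 - 137 = ((2/21 + 0)*20)*605 - 137 = ((2/21)*20)*605 - 137 = (40/21)*605 - 137 = 24200/21 - 137 = 21323/21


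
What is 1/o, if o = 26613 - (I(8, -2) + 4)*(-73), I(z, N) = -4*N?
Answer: 1/27489 ≈ 3.6378e-5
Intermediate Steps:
o = 27489 (o = 26613 - (-4*(-2) + 4)*(-73) = 26613 - (8 + 4)*(-73) = 26613 - 12*(-73) = 26613 - 1*(-876) = 26613 + 876 = 27489)
1/o = 1/27489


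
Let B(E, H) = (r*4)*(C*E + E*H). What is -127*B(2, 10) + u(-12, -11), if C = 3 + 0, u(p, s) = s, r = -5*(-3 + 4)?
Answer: 66029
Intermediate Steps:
r = -5 (r = -5*1 = -5)
C = 3
B(E, H) = -60*E - 20*E*H (B(E, H) = (-5*4)*(3*E + E*H) = -20*(3*E + E*H) = -60*E - 20*E*H)
-127*B(2, 10) + u(-12, -11) = -(-2540)*2*(3 + 10) - 11 = -(-2540)*2*13 - 11 = -127*(-520) - 11 = 66040 - 11 = 66029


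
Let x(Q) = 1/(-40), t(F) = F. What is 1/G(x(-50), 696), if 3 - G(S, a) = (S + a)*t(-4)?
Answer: 10/27869 ≈ 0.00035882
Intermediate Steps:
x(Q) = -1/40
G(S, a) = 3 + 4*S + 4*a (G(S, a) = 3 - (S + a)*(-4) = 3 - (-4*S - 4*a) = 3 + (4*S + 4*a) = 3 + 4*S + 4*a)
1/G(x(-50), 696) = 1/(3 + 4*(-1/40) + 4*696) = 1/(3 - ⅒ + 2784) = 1/(27869/10) = 10/27869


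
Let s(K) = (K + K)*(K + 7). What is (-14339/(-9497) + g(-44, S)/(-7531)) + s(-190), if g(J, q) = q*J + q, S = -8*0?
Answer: 660435719/9497 ≈ 69542.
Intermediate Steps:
S = 0
s(K) = 2*K*(7 + K) (s(K) = (2*K)*(7 + K) = 2*K*(7 + K))
g(J, q) = q + J*q (g(J, q) = J*q + q = q + J*q)
(-14339/(-9497) + g(-44, S)/(-7531)) + s(-190) = (-14339/(-9497) + (0*(1 - 44))/(-7531)) + 2*(-190)*(7 - 190) = (-14339*(-1/9497) + (0*(-43))*(-1/7531)) + 2*(-190)*(-183) = (14339/9497 + 0*(-1/7531)) + 69540 = (14339/9497 + 0) + 69540 = 14339/9497 + 69540 = 660435719/9497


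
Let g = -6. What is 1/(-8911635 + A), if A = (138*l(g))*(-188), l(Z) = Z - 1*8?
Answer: -1/8548419 ≈ -1.1698e-7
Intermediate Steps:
l(Z) = -8 + Z (l(Z) = Z - 8 = -8 + Z)
A = 363216 (A = (138*(-8 - 6))*(-188) = (138*(-14))*(-188) = -1932*(-188) = 363216)
1/(-8911635 + A) = 1/(-8911635 + 363216) = 1/(-8548419) = -1/8548419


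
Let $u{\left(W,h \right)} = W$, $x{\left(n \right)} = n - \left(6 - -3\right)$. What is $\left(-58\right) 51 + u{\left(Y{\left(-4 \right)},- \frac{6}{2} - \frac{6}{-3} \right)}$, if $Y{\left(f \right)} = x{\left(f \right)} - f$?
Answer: $-2967$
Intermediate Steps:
$x{\left(n \right)} = -9 + n$ ($x{\left(n \right)} = n - \left(6 + 3\right) = n - 9 = -9 + n$)
$Y{\left(f \right)} = -9$ ($Y{\left(f \right)} = \left(-9 + f\right) - f = -9$)
$\left(-58\right) 51 + u{\left(Y{\left(-4 \right)},- \frac{6}{2} - \frac{6}{-3} \right)} = \left(-58\right) 51 - 9 = -2958 - 9 = -2967$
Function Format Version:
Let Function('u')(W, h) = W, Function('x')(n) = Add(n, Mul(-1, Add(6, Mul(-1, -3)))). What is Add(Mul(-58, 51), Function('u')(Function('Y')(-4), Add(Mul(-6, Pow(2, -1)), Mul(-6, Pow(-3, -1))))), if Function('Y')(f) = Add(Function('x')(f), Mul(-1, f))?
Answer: -2967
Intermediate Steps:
Function('x')(n) = Add(-9, n) (Function('x')(n) = Add(n, Mul(-1, Add(6, 3))) = Add(n, Mul(-1, 9)) = Add(n, -9) = Add(-9, n))
Function('Y')(f) = -9 (Function('Y')(f) = Add(Add(-9, f), Mul(-1, f)) = -9)
Add(Mul(-58, 51), Function('u')(Function('Y')(-4), Add(Mul(-6, Pow(2, -1)), Mul(-6, Pow(-3, -1))))) = Add(Mul(-58, 51), -9) = Add(-2958, -9) = -2967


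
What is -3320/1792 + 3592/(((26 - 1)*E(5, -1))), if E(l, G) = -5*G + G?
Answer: 190777/5600 ≈ 34.067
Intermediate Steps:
E(l, G) = -4*G
-3320/1792 + 3592/(((26 - 1)*E(5, -1))) = -3320/1792 + 3592/(((26 - 1)*(-4*(-1)))) = -3320*1/1792 + 3592/((25*4)) = -415/224 + 3592/100 = -415/224 + 3592*(1/100) = -415/224 + 898/25 = 190777/5600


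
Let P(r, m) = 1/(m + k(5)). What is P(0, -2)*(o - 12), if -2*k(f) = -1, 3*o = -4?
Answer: 80/9 ≈ 8.8889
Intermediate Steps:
o = -4/3 (o = (1/3)*(-4) = -4/3 ≈ -1.3333)
k(f) = 1/2 (k(f) = -1/2*(-1) = 1/2)
P(r, m) = 1/(1/2 + m) (P(r, m) = 1/(m + 1/2) = 1/(1/2 + m))
P(0, -2)*(o - 12) = (2/(1 + 2*(-2)))*(-4/3 - 12) = (2/(1 - 4))*(-40/3) = (2/(-3))*(-40/3) = (2*(-1/3))*(-40/3) = -2/3*(-40/3) = 80/9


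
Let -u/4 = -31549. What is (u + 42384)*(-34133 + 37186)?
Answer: 514674740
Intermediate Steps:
u = 126196 (u = -4*(-31549) = 126196)
(u + 42384)*(-34133 + 37186) = (126196 + 42384)*(-34133 + 37186) = 168580*3053 = 514674740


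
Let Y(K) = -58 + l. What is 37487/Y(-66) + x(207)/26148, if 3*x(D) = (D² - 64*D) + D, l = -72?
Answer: -81576533/283270 ≈ -287.98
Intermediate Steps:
x(D) = -21*D + D²/3 (x(D) = ((D² - 64*D) + D)/3 = (D² - 63*D)/3 = -21*D + D²/3)
Y(K) = -130 (Y(K) = -58 - 72 = -130)
37487/Y(-66) + x(207)/26148 = 37487/(-130) + ((⅓)*207*(-63 + 207))/26148 = 37487*(-1/130) + ((⅓)*207*144)*(1/26148) = -37487/130 + 9936*(1/26148) = -37487/130 + 828/2179 = -81576533/283270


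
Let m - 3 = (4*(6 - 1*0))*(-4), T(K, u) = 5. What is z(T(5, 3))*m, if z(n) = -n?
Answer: 465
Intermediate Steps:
m = -93 (m = 3 + (4*(6 - 1*0))*(-4) = 3 + (4*(6 + 0))*(-4) = 3 + (4*6)*(-4) = 3 + 24*(-4) = 3 - 96 = -93)
z(T(5, 3))*m = -1*5*(-93) = -5*(-93) = 465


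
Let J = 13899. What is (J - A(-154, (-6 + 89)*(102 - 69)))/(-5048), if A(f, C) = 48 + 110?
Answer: -13741/5048 ≈ -2.7221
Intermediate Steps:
A(f, C) = 158
(J - A(-154, (-6 + 89)*(102 - 69)))/(-5048) = (13899 - 1*158)/(-5048) = (13899 - 158)*(-1/5048) = 13741*(-1/5048) = -13741/5048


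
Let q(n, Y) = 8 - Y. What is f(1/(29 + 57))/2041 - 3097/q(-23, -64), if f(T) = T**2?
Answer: -11687486455/271714248 ≈ -43.014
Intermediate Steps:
f(1/(29 + 57))/2041 - 3097/q(-23, -64) = (1/(29 + 57))**2/2041 - 3097/(8 - 1*(-64)) = (1/86)**2*(1/2041) - 3097/(8 + 64) = (1/86)**2*(1/2041) - 3097/72 = (1/7396)*(1/2041) - 3097*1/72 = 1/15095236 - 3097/72 = -11687486455/271714248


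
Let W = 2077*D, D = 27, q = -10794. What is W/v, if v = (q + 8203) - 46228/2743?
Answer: -3944223/183419 ≈ -21.504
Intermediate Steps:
W = 56079 (W = 2077*27 = 56079)
v = -550257/211 (v = (-10794 + 8203) - 46228/2743 = -2591 - 46228*1/2743 = -2591 - 3556/211 = -550257/211 ≈ -2607.9)
W/v = 56079/(-550257/211) = 56079*(-211/550257) = -3944223/183419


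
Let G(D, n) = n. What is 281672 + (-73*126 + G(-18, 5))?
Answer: 272479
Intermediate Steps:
281672 + (-73*126 + G(-18, 5)) = 281672 + (-73*126 + 5) = 281672 + (-9198 + 5) = 281672 - 9193 = 272479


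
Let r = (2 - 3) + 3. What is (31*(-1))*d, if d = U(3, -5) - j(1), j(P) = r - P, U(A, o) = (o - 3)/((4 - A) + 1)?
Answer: 155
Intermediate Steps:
r = 2 (r = -1 + 3 = 2)
U(A, o) = (-3 + o)/(5 - A)
j(P) = 2 - P
d = -5 (d = (3 - 1*(-5))/(-5 + 3) - (2 - 1*1) = (3 + 5)/(-2) - (2 - 1) = -½*8 - 1*1 = -4 - 1 = -5)
(31*(-1))*d = (31*(-1))*(-5) = -31*(-5) = 155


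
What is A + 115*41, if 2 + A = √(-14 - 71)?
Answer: 4713 + I*√85 ≈ 4713.0 + 9.2195*I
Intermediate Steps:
A = -2 + I*√85 (A = -2 + √(-14 - 71) = -2 + √(-85) = -2 + I*√85 ≈ -2.0 + 9.2195*I)
A + 115*41 = (-2 + I*√85) + 115*41 = (-2 + I*√85) + 4715 = 4713 + I*√85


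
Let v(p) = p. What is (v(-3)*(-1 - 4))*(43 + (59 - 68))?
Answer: 510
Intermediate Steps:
(v(-3)*(-1 - 4))*(43 + (59 - 68)) = (-3*(-1 - 4))*(43 + (59 - 68)) = (-3*(-5))*(43 - 9) = 15*34 = 510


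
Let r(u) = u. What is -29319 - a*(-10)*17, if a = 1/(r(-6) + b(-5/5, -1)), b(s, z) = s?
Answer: -205403/7 ≈ -29343.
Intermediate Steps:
a = -⅐ (a = 1/(-6 - 5/5) = 1/(-6 - 5*⅕) = 1/(-6 - 1) = 1/(-7) = -⅐ ≈ -0.14286)
-29319 - a*(-10)*17 = -29319 - (-⅐*(-10))*17 = -29319 - 10*17/7 = -29319 - 1*170/7 = -29319 - 170/7 = -205403/7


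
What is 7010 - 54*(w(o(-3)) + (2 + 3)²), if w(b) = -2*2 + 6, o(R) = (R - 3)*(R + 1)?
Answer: 5552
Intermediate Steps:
o(R) = (1 + R)*(-3 + R) (o(R) = (-3 + R)*(1 + R) = (1 + R)*(-3 + R))
w(b) = 2 (w(b) = -4 + 6 = 2)
7010 - 54*(w(o(-3)) + (2 + 3)²) = 7010 - 54*(2 + (2 + 3)²) = 7010 - 54*(2 + 5²) = 7010 - 54*(2 + 25) = 7010 - 54*27 = 7010 - 1*1458 = 7010 - 1458 = 5552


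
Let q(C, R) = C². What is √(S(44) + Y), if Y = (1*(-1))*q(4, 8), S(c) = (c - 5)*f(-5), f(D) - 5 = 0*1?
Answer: √179 ≈ 13.379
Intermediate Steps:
f(D) = 5 (f(D) = 5 + 0*1 = 5 + 0 = 5)
S(c) = -25 + 5*c (S(c) = (c - 5)*5 = (-5 + c)*5 = -25 + 5*c)
Y = -16 (Y = (1*(-1))*4² = -1*16 = -16)
√(S(44) + Y) = √((-25 + 5*44) - 16) = √((-25 + 220) - 16) = √(195 - 16) = √179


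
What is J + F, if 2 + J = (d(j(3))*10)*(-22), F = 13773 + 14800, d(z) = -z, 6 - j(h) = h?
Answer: 29231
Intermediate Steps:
j(h) = 6 - h
F = 28573
J = 658 (J = -2 + (-(6 - 1*3)*10)*(-22) = -2 + (-(6 - 3)*10)*(-22) = -2 + (-1*3*10)*(-22) = -2 - 3*10*(-22) = -2 - 30*(-22) = -2 + 660 = 658)
J + F = 658 + 28573 = 29231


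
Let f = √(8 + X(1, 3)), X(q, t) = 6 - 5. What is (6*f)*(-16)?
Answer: -288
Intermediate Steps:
X(q, t) = 1
f = 3 (f = √(8 + 1) = √9 = 3)
(6*f)*(-16) = (6*3)*(-16) = 18*(-16) = -288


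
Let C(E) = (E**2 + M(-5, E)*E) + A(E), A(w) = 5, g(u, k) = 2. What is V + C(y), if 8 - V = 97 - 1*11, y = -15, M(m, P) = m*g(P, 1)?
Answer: 302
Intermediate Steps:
M(m, P) = 2*m (M(m, P) = m*2 = 2*m)
C(E) = 5 + E**2 - 10*E (C(E) = (E**2 + (2*(-5))*E) + 5 = (E**2 - 10*E) + 5 = 5 + E**2 - 10*E)
V = -78 (V = 8 - (97 - 1*11) = 8 - (97 - 11) = 8 - 1*86 = 8 - 86 = -78)
V + C(y) = -78 + (5 + (-15)**2 - 10*(-15)) = -78 + (5 + 225 + 150) = -78 + 380 = 302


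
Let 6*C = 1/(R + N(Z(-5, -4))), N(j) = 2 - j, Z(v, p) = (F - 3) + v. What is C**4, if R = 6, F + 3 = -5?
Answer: 1/429981696 ≈ 2.3257e-9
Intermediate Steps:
F = -8 (F = -3 - 5 = -8)
Z(v, p) = -11 + v (Z(v, p) = (-8 - 3) + v = -11 + v)
C = 1/144 (C = 1/(6*(6 + (2 - (-11 - 5)))) = 1/(6*(6 + (2 - 1*(-16)))) = 1/(6*(6 + (2 + 16))) = 1/(6*(6 + 18)) = (1/6)/24 = (1/6)*(1/24) = 1/144 ≈ 0.0069444)
C**4 = (1/144)**4 = 1/429981696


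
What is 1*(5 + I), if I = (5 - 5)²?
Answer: 5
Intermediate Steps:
I = 0 (I = 0² = 0)
1*(5 + I) = 1*(5 + 0) = 1*5 = 5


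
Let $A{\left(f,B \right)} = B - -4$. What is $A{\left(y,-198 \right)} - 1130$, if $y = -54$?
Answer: $-1324$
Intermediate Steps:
$A{\left(f,B \right)} = 4 + B$ ($A{\left(f,B \right)} = B + 4 = 4 + B$)
$A{\left(y,-198 \right)} - 1130 = \left(4 - 198\right) - 1130 = -194 - 1130 = -1324$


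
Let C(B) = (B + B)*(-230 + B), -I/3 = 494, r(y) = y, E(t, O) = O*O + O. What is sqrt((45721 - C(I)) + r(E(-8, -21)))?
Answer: I*sqrt(5028227) ≈ 2242.4*I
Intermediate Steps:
E(t, O) = O + O**2 (E(t, O) = O**2 + O = O + O**2)
I = -1482 (I = -3*494 = -1482)
C(B) = 2*B*(-230 + B) (C(B) = (2*B)*(-230 + B) = 2*B*(-230 + B))
sqrt((45721 - C(I)) + r(E(-8, -21))) = sqrt((45721 - 2*(-1482)*(-230 - 1482)) - 21*(1 - 21)) = sqrt((45721 - 2*(-1482)*(-1712)) - 21*(-20)) = sqrt((45721 - 1*5074368) + 420) = sqrt((45721 - 5074368) + 420) = sqrt(-5028647 + 420) = sqrt(-5028227) = I*sqrt(5028227)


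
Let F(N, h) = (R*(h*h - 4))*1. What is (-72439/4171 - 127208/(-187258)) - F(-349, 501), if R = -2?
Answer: 196035472359799/390526559 ≈ 5.0198e+5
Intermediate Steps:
F(N, h) = 8 - 2*h² (F(N, h) = -2*(h*h - 4)*1 = -2*(h² - 4)*1 = -2*(-4 + h²)*1 = (8 - 2*h²)*1 = 8 - 2*h²)
(-72439/4171 - 127208/(-187258)) - F(-349, 501) = (-72439/4171 - 127208/(-187258)) - (8 - 2*501²) = (-72439*1/4171 - 127208*(-1/187258)) - (8 - 2*251001) = (-72439/4171 + 63604/93629) - (8 - 502002) = -6517098847/390526559 - 1*(-501994) = -6517098847/390526559 + 501994 = 196035472359799/390526559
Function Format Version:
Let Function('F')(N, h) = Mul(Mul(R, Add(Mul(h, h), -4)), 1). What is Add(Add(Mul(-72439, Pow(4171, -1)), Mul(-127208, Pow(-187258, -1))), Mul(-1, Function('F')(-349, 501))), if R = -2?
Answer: Rational(196035472359799, 390526559) ≈ 5.0198e+5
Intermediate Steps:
Function('F')(N, h) = Add(8, Mul(-2, Pow(h, 2))) (Function('F')(N, h) = Mul(Mul(-2, Add(Mul(h, h), -4)), 1) = Mul(Mul(-2, Add(Pow(h, 2), -4)), 1) = Mul(Mul(-2, Add(-4, Pow(h, 2))), 1) = Mul(Add(8, Mul(-2, Pow(h, 2))), 1) = Add(8, Mul(-2, Pow(h, 2))))
Add(Add(Mul(-72439, Pow(4171, -1)), Mul(-127208, Pow(-187258, -1))), Mul(-1, Function('F')(-349, 501))) = Add(Add(Mul(-72439, Pow(4171, -1)), Mul(-127208, Pow(-187258, -1))), Mul(-1, Add(8, Mul(-2, Pow(501, 2))))) = Add(Add(Mul(-72439, Rational(1, 4171)), Mul(-127208, Rational(-1, 187258))), Mul(-1, Add(8, Mul(-2, 251001)))) = Add(Add(Rational(-72439, 4171), Rational(63604, 93629)), Mul(-1, Add(8, -502002))) = Add(Rational(-6517098847, 390526559), Mul(-1, -501994)) = Add(Rational(-6517098847, 390526559), 501994) = Rational(196035472359799, 390526559)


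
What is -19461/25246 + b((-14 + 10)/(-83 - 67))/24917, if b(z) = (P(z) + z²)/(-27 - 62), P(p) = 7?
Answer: -18673763942143/24224650008750 ≈ -0.77086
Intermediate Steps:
b(z) = -7/89 - z²/89 (b(z) = (7 + z²)/(-27 - 62) = (7 + z²)/(-89) = (7 + z²)*(-1/89) = -7/89 - z²/89)
-19461/25246 + b((-14 + 10)/(-83 - 67))/24917 = -19461/25246 + (-7/89 - (-14 + 10)²/(-83 - 67)²/89)/24917 = -19461*1/25246 + (-7/89 - (-4/(-150))²/89)*(1/24917) = -1497/1942 + (-7/89 - (-4*(-1/150))²/89)*(1/24917) = -1497/1942 + (-7/89 - (2/75)²/89)*(1/24917) = -1497/1942 + (-7/89 - 1/89*4/5625)*(1/24917) = -1497/1942 + (-7/89 - 4/500625)*(1/24917) = -1497/1942 - 39379/500625*1/24917 = -1497/1942 - 39379/12474073125 = -18673763942143/24224650008750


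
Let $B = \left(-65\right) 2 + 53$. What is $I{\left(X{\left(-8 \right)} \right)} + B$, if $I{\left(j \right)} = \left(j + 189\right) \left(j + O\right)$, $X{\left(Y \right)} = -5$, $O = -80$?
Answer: $-15717$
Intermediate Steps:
$B = -77$ ($B = -130 + 53 = -77$)
$I{\left(j \right)} = \left(-80 + j\right) \left(189 + j\right)$ ($I{\left(j \right)} = \left(j + 189\right) \left(j - 80\right) = \left(189 + j\right) \left(-80 + j\right) = \left(-80 + j\right) \left(189 + j\right)$)
$I{\left(X{\left(-8 \right)} \right)} + B = \left(-15120 + \left(-5\right)^{2} + 109 \left(-5\right)\right) - 77 = \left(-15120 + 25 - 545\right) - 77 = -15640 - 77 = -15717$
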